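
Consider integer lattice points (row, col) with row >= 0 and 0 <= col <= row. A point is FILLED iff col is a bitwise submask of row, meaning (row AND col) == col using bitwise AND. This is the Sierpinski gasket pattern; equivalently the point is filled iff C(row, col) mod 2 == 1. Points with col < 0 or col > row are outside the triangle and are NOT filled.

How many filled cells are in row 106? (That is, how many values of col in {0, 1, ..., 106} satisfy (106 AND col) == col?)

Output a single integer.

106 in binary = 1101010
popcount(106) = number of 1-bits in 1101010 = 4
A col c satisfies (106 AND c) == c iff every set bit of c is also set in 106; each of the 4 set bits of 106 can independently be on or off in c.
count = 2^4 = 16

Answer: 16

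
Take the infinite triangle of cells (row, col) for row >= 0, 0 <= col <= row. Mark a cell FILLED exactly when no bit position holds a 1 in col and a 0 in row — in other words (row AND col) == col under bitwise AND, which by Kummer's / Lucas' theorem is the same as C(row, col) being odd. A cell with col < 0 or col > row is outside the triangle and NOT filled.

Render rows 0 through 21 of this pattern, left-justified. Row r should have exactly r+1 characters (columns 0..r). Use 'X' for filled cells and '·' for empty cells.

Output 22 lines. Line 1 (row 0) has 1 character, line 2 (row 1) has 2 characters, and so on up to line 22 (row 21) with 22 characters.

r0=0: X
r1=1: XX
r2=10: X·X
r3=11: XXXX
r4=100: X···X
r5=101: XX··XX
r6=110: X·X·X·X
r7=111: XXXXXXXX
r8=1000: X·······X
r9=1001: XX······XX
r10=1010: X·X·····X·X
r11=1011: XXXX····XXXX
r12=1100: X···X···X···X
r13=1101: XX··XX··XX··XX
r14=1110: X·X·X·X·X·X·X·X
r15=1111: XXXXXXXXXXXXXXXX
r16=10000: X···············X
r17=10001: XX··············XX
r18=10010: X·X·············X·X
r19=10011: XXXX············XXXX
r20=10100: X···X···········X···X
r21=10101: XX··XX··········XX··XX

Answer: X
XX
X·X
XXXX
X···X
XX··XX
X·X·X·X
XXXXXXXX
X·······X
XX······XX
X·X·····X·X
XXXX····XXXX
X···X···X···X
XX··XX··XX··XX
X·X·X·X·X·X·X·X
XXXXXXXXXXXXXXXX
X···············X
XX··············XX
X·X·············X·X
XXXX············XXXX
X···X···········X···X
XX··XX··········XX··XX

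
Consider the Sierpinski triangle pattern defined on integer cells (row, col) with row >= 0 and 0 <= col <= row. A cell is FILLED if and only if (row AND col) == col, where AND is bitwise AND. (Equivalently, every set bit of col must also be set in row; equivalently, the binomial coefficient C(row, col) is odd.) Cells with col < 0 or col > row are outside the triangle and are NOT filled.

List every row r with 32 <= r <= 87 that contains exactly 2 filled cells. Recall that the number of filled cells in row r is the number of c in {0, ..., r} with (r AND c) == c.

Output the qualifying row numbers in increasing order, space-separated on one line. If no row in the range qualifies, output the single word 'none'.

Row r has 2^popcount(r) filled cells, so we need popcount(r) = log2(2) = 1.
Scan r = 32..87 and keep those with exactly 1 one-bits:
r=32=100000 popcount=1 -> KEEP
r=33=100001 popcount=2 -> skip
r=34=100010 popcount=2 -> skip
r=35=100011 popcount=3 -> skip
r=36=100100 popcount=2 -> skip
r=37=100101 popcount=3 -> skip
r=38=100110 popcount=3 -> skip
r=39=100111 popcount=4 -> skip
r=40=101000 popcount=2 -> skip
r=41=101001 popcount=3 -> skip
r=42=101010 popcount=3 -> skip
r=43=101011 popcount=4 -> skip
r=44=101100 popcount=3 -> skip
r=45=101101 popcount=4 -> skip
r=46=101110 popcount=4 -> skip
r=47=101111 popcount=5 -> skip
r=48=110000 popcount=2 -> skip
r=49=110001 popcount=3 -> skip
r=50=110010 popcount=3 -> skip
r=51=110011 popcount=4 -> skip
r=52=110100 popcount=3 -> skip
r=53=110101 popcount=4 -> skip
r=54=110110 popcount=4 -> skip
r=55=110111 popcount=5 -> skip
r=56=111000 popcount=3 -> skip
r=57=111001 popcount=4 -> skip
r=58=111010 popcount=4 -> skip
r=59=111011 popcount=5 -> skip
r=60=111100 popcount=4 -> skip
r=61=111101 popcount=5 -> skip
r=62=111110 popcount=5 -> skip
r=63=111111 popcount=6 -> skip
r=64=1000000 popcount=1 -> KEEP
r=65=1000001 popcount=2 -> skip
r=66=1000010 popcount=2 -> skip
r=67=1000011 popcount=3 -> skip
r=68=1000100 popcount=2 -> skip
r=69=1000101 popcount=3 -> skip
r=70=1000110 popcount=3 -> skip
r=71=1000111 popcount=4 -> skip
r=72=1001000 popcount=2 -> skip
r=73=1001001 popcount=3 -> skip
r=74=1001010 popcount=3 -> skip
r=75=1001011 popcount=4 -> skip
r=76=1001100 popcount=3 -> skip
r=77=1001101 popcount=4 -> skip
r=78=1001110 popcount=4 -> skip
r=79=1001111 popcount=5 -> skip
r=80=1010000 popcount=2 -> skip
r=81=1010001 popcount=3 -> skip
r=82=1010010 popcount=3 -> skip
r=83=1010011 popcount=4 -> skip
r=84=1010100 popcount=3 -> skip
r=85=1010101 popcount=4 -> skip
r=86=1010110 popcount=4 -> skip
r=87=1010111 popcount=5 -> skip
Kept rows: 32 64

Answer: 32 64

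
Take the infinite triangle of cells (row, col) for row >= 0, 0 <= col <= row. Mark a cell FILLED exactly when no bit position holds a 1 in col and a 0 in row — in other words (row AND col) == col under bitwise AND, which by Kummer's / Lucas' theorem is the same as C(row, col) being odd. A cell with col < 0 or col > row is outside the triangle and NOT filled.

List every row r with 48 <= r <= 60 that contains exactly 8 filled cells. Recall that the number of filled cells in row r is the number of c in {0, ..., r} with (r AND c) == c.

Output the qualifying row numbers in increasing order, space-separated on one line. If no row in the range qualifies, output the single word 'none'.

Answer: 49 50 52 56

Derivation:
Row r has 2^popcount(r) filled cells, so we need popcount(r) = log2(8) = 3.
Scan r = 48..60 and keep those with exactly 3 one-bits:
r=48=110000 popcount=2 -> skip
r=49=110001 popcount=3 -> KEEP
r=50=110010 popcount=3 -> KEEP
r=51=110011 popcount=4 -> skip
r=52=110100 popcount=3 -> KEEP
r=53=110101 popcount=4 -> skip
r=54=110110 popcount=4 -> skip
r=55=110111 popcount=5 -> skip
r=56=111000 popcount=3 -> KEEP
r=57=111001 popcount=4 -> skip
r=58=111010 popcount=4 -> skip
r=59=111011 popcount=5 -> skip
r=60=111100 popcount=4 -> skip
Kept rows: 49 50 52 56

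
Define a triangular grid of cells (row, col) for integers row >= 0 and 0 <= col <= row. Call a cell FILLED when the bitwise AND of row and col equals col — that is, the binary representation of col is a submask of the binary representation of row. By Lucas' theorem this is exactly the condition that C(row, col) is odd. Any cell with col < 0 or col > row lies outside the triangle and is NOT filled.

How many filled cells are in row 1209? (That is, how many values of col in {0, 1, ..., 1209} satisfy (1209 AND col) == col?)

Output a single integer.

Answer: 64

Derivation:
1209 in binary = 10010111001
popcount(1209) = number of 1-bits in 10010111001 = 6
A col c satisfies (1209 AND c) == c iff every set bit of c is also set in 1209; each of the 6 set bits of 1209 can independently be on or off in c.
count = 2^6 = 64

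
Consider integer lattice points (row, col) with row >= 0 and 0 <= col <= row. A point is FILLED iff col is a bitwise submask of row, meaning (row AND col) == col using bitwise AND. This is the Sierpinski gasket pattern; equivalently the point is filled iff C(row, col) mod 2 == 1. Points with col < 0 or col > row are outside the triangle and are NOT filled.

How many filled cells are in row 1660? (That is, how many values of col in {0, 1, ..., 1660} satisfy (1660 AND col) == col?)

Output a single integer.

1660 in binary = 11001111100
popcount(1660) = number of 1-bits in 11001111100 = 7
A col c satisfies (1660 AND c) == c iff every set bit of c is also set in 1660; each of the 7 set bits of 1660 can independently be on or off in c.
count = 2^7 = 128

Answer: 128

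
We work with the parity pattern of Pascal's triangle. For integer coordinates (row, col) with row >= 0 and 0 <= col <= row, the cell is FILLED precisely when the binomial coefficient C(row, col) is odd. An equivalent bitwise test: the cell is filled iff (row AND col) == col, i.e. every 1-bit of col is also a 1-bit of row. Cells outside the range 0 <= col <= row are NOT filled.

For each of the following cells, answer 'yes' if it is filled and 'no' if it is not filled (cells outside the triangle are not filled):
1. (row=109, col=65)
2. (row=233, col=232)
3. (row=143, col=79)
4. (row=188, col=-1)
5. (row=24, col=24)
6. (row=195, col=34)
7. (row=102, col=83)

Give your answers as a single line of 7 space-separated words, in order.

(109,65): row=0b1101101, col=0b1000001, row AND col = 0b1000001 = 65; 65 == 65 -> filled
(233,232): row=0b11101001, col=0b11101000, row AND col = 0b11101000 = 232; 232 == 232 -> filled
(143,79): row=0b10001111, col=0b1001111, row AND col = 0b1111 = 15; 15 != 79 -> empty
(188,-1): col outside [0, 188] -> not filled
(24,24): row=0b11000, col=0b11000, row AND col = 0b11000 = 24; 24 == 24 -> filled
(195,34): row=0b11000011, col=0b100010, row AND col = 0b10 = 2; 2 != 34 -> empty
(102,83): row=0b1100110, col=0b1010011, row AND col = 0b1000010 = 66; 66 != 83 -> empty

Answer: yes yes no no yes no no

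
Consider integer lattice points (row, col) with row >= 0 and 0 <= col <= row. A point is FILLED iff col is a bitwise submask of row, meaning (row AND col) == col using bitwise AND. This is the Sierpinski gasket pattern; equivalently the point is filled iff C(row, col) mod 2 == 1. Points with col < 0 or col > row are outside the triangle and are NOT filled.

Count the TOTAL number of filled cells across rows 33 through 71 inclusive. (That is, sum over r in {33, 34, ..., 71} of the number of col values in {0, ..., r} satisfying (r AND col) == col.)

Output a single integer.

r33=100001 pc2: +4 =4
r34=100010 pc2: +4 =8
r35=100011 pc3: +8 =16
r36=100100 pc2: +4 =20
r37=100101 pc3: +8 =28
r38=100110 pc3: +8 =36
r39=100111 pc4: +16 =52
r40=101000 pc2: +4 =56
r41=101001 pc3: +8 =64
r42=101010 pc3: +8 =72
r43=101011 pc4: +16 =88
r44=101100 pc3: +8 =96
r45=101101 pc4: +16 =112
r46=101110 pc4: +16 =128
r47=101111 pc5: +32 =160
r48=110000 pc2: +4 =164
r49=110001 pc3: +8 =172
r50=110010 pc3: +8 =180
r51=110011 pc4: +16 =196
r52=110100 pc3: +8 =204
r53=110101 pc4: +16 =220
r54=110110 pc4: +16 =236
r55=110111 pc5: +32 =268
r56=111000 pc3: +8 =276
r57=111001 pc4: +16 =292
r58=111010 pc4: +16 =308
r59=111011 pc5: +32 =340
r60=111100 pc4: +16 =356
r61=111101 pc5: +32 =388
r62=111110 pc5: +32 =420
r63=111111 pc6: +64 =484
r64=1000000 pc1: +2 =486
r65=1000001 pc2: +4 =490
r66=1000010 pc2: +4 =494
r67=1000011 pc3: +8 =502
r68=1000100 pc2: +4 =506
r69=1000101 pc3: +8 =514
r70=1000110 pc3: +8 =522
r71=1000111 pc4: +16 =538

Answer: 538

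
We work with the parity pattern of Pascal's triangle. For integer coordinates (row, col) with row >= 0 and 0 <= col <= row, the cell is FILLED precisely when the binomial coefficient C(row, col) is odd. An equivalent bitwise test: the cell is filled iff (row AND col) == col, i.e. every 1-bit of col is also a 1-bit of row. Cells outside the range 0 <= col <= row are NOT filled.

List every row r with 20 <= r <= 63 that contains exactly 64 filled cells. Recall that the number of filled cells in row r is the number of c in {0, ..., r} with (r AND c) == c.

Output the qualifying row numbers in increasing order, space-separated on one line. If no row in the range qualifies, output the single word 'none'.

Answer: 63

Derivation:
Row r has 2^popcount(r) filled cells, so we need popcount(r) = log2(64) = 6.
Scan r = 20..63 and keep those with exactly 6 one-bits:
r=20=10100 popcount=2 -> skip
r=21=10101 popcount=3 -> skip
r=22=10110 popcount=3 -> skip
r=23=10111 popcount=4 -> skip
r=24=11000 popcount=2 -> skip
r=25=11001 popcount=3 -> skip
r=26=11010 popcount=3 -> skip
r=27=11011 popcount=4 -> skip
r=28=11100 popcount=3 -> skip
r=29=11101 popcount=4 -> skip
r=30=11110 popcount=4 -> skip
r=31=11111 popcount=5 -> skip
r=32=100000 popcount=1 -> skip
r=33=100001 popcount=2 -> skip
r=34=100010 popcount=2 -> skip
r=35=100011 popcount=3 -> skip
r=36=100100 popcount=2 -> skip
r=37=100101 popcount=3 -> skip
r=38=100110 popcount=3 -> skip
r=39=100111 popcount=4 -> skip
r=40=101000 popcount=2 -> skip
r=41=101001 popcount=3 -> skip
r=42=101010 popcount=3 -> skip
r=43=101011 popcount=4 -> skip
r=44=101100 popcount=3 -> skip
r=45=101101 popcount=4 -> skip
r=46=101110 popcount=4 -> skip
r=47=101111 popcount=5 -> skip
r=48=110000 popcount=2 -> skip
r=49=110001 popcount=3 -> skip
r=50=110010 popcount=3 -> skip
r=51=110011 popcount=4 -> skip
r=52=110100 popcount=3 -> skip
r=53=110101 popcount=4 -> skip
r=54=110110 popcount=4 -> skip
r=55=110111 popcount=5 -> skip
r=56=111000 popcount=3 -> skip
r=57=111001 popcount=4 -> skip
r=58=111010 popcount=4 -> skip
r=59=111011 popcount=5 -> skip
r=60=111100 popcount=4 -> skip
r=61=111101 popcount=5 -> skip
r=62=111110 popcount=5 -> skip
r=63=111111 popcount=6 -> KEEP
Kept rows: 63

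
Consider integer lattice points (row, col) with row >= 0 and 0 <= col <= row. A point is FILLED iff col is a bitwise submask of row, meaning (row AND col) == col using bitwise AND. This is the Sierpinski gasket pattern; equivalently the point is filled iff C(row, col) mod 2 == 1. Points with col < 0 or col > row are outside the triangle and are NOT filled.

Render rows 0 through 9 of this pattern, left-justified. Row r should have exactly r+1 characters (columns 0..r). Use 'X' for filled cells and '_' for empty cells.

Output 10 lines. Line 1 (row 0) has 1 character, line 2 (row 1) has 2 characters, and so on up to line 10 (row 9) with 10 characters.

Answer: X
XX
X_X
XXXX
X___X
XX__XX
X_X_X_X
XXXXXXXX
X_______X
XX______XX

Derivation:
r0=0: X
r1=1: XX
r2=10: X_X
r3=11: XXXX
r4=100: X___X
r5=101: XX__XX
r6=110: X_X_X_X
r7=111: XXXXXXXX
r8=1000: X_______X
r9=1001: XX______XX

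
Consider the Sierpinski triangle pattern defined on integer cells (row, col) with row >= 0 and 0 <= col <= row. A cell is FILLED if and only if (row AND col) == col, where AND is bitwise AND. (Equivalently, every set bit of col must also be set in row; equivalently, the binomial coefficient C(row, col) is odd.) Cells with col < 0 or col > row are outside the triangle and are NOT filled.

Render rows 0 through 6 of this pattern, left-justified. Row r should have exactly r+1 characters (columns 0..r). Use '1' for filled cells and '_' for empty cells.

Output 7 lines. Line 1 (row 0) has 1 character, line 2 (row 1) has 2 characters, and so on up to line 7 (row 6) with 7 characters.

r0=0: 1
r1=1: 11
r2=10: 1_1
r3=11: 1111
r4=100: 1___1
r5=101: 11__11
r6=110: 1_1_1_1

Answer: 1
11
1_1
1111
1___1
11__11
1_1_1_1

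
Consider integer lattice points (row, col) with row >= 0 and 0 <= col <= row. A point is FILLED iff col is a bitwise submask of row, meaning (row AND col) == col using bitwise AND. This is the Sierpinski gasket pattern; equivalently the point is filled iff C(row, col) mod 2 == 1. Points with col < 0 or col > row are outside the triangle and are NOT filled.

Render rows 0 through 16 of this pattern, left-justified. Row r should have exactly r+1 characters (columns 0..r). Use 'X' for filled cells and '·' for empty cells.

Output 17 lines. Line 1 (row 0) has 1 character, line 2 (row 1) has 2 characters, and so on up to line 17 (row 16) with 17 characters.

r0=0: X
r1=1: XX
r2=10: X·X
r3=11: XXXX
r4=100: X···X
r5=101: XX··XX
r6=110: X·X·X·X
r7=111: XXXXXXXX
r8=1000: X·······X
r9=1001: XX······XX
r10=1010: X·X·····X·X
r11=1011: XXXX····XXXX
r12=1100: X···X···X···X
r13=1101: XX··XX··XX··XX
r14=1110: X·X·X·X·X·X·X·X
r15=1111: XXXXXXXXXXXXXXXX
r16=10000: X···············X

Answer: X
XX
X·X
XXXX
X···X
XX··XX
X·X·X·X
XXXXXXXX
X·······X
XX······XX
X·X·····X·X
XXXX····XXXX
X···X···X···X
XX··XX··XX··XX
X·X·X·X·X·X·X·X
XXXXXXXXXXXXXXXX
X···············X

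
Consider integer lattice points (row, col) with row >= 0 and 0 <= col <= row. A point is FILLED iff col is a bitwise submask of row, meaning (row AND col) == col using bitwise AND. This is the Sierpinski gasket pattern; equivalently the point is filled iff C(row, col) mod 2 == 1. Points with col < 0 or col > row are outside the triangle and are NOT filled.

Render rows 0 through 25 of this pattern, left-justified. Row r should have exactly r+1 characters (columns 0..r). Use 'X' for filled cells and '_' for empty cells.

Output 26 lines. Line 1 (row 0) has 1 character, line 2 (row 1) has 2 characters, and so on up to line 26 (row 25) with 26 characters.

Answer: X
XX
X_X
XXXX
X___X
XX__XX
X_X_X_X
XXXXXXXX
X_______X
XX______XX
X_X_____X_X
XXXX____XXXX
X___X___X___X
XX__XX__XX__XX
X_X_X_X_X_X_X_X
XXXXXXXXXXXXXXXX
X_______________X
XX______________XX
X_X_____________X_X
XXXX____________XXXX
X___X___________X___X
XX__XX__________XX__XX
X_X_X_X_________X_X_X_X
XXXXXXXX________XXXXXXXX
X_______X_______X_______X
XX______XX______XX______XX

Derivation:
r0=0: X
r1=1: XX
r2=10: X_X
r3=11: XXXX
r4=100: X___X
r5=101: XX__XX
r6=110: X_X_X_X
r7=111: XXXXXXXX
r8=1000: X_______X
r9=1001: XX______XX
r10=1010: X_X_____X_X
r11=1011: XXXX____XXXX
r12=1100: X___X___X___X
r13=1101: XX__XX__XX__XX
r14=1110: X_X_X_X_X_X_X_X
r15=1111: XXXXXXXXXXXXXXXX
r16=10000: X_______________X
r17=10001: XX______________XX
r18=10010: X_X_____________X_X
r19=10011: XXXX____________XXXX
r20=10100: X___X___________X___X
r21=10101: XX__XX__________XX__XX
r22=10110: X_X_X_X_________X_X_X_X
r23=10111: XXXXXXXX________XXXXXXXX
r24=11000: X_______X_______X_______X
r25=11001: XX______XX______XX______XX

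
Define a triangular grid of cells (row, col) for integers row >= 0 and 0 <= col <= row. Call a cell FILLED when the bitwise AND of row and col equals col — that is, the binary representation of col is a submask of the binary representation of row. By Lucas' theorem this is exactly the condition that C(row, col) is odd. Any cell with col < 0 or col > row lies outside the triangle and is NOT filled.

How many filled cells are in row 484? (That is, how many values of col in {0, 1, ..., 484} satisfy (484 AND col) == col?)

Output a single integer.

484 in binary = 111100100
popcount(484) = number of 1-bits in 111100100 = 5
A col c satisfies (484 AND c) == c iff every set bit of c is also set in 484; each of the 5 set bits of 484 can independently be on or off in c.
count = 2^5 = 32

Answer: 32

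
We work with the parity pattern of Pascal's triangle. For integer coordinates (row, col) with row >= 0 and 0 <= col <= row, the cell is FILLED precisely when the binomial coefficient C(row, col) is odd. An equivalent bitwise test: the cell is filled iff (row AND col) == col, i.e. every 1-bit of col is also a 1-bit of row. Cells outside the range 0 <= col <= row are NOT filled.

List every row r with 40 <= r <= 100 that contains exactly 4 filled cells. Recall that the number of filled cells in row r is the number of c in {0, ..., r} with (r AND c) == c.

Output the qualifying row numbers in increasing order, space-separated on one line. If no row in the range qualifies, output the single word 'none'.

Row r has 2^popcount(r) filled cells, so we need popcount(r) = log2(4) = 2.
Scan r = 40..100 and keep those with exactly 2 one-bits:
r=40=101000 popcount=2 -> KEEP
r=41=101001 popcount=3 -> skip
r=42=101010 popcount=3 -> skip
r=43=101011 popcount=4 -> skip
r=44=101100 popcount=3 -> skip
r=45=101101 popcount=4 -> skip
r=46=101110 popcount=4 -> skip
r=47=101111 popcount=5 -> skip
r=48=110000 popcount=2 -> KEEP
r=49=110001 popcount=3 -> skip
r=50=110010 popcount=3 -> skip
r=51=110011 popcount=4 -> skip
r=52=110100 popcount=3 -> skip
r=53=110101 popcount=4 -> skip
r=54=110110 popcount=4 -> skip
r=55=110111 popcount=5 -> skip
r=56=111000 popcount=3 -> skip
r=57=111001 popcount=4 -> skip
r=58=111010 popcount=4 -> skip
r=59=111011 popcount=5 -> skip
r=60=111100 popcount=4 -> skip
r=61=111101 popcount=5 -> skip
r=62=111110 popcount=5 -> skip
r=63=111111 popcount=6 -> skip
r=64=1000000 popcount=1 -> skip
r=65=1000001 popcount=2 -> KEEP
r=66=1000010 popcount=2 -> KEEP
r=67=1000011 popcount=3 -> skip
r=68=1000100 popcount=2 -> KEEP
r=69=1000101 popcount=3 -> skip
r=70=1000110 popcount=3 -> skip
r=71=1000111 popcount=4 -> skip
r=72=1001000 popcount=2 -> KEEP
r=73=1001001 popcount=3 -> skip
r=74=1001010 popcount=3 -> skip
r=75=1001011 popcount=4 -> skip
r=76=1001100 popcount=3 -> skip
r=77=1001101 popcount=4 -> skip
r=78=1001110 popcount=4 -> skip
r=79=1001111 popcount=5 -> skip
r=80=1010000 popcount=2 -> KEEP
r=81=1010001 popcount=3 -> skip
r=82=1010010 popcount=3 -> skip
r=83=1010011 popcount=4 -> skip
r=84=1010100 popcount=3 -> skip
r=85=1010101 popcount=4 -> skip
r=86=1010110 popcount=4 -> skip
r=87=1010111 popcount=5 -> skip
r=88=1011000 popcount=3 -> skip
r=89=1011001 popcount=4 -> skip
r=90=1011010 popcount=4 -> skip
r=91=1011011 popcount=5 -> skip
r=92=1011100 popcount=4 -> skip
r=93=1011101 popcount=5 -> skip
r=94=1011110 popcount=5 -> skip
r=95=1011111 popcount=6 -> skip
r=96=1100000 popcount=2 -> KEEP
r=97=1100001 popcount=3 -> skip
r=98=1100010 popcount=3 -> skip
r=99=1100011 popcount=4 -> skip
r=100=1100100 popcount=3 -> skip
Kept rows: 40 48 65 66 68 72 80 96

Answer: 40 48 65 66 68 72 80 96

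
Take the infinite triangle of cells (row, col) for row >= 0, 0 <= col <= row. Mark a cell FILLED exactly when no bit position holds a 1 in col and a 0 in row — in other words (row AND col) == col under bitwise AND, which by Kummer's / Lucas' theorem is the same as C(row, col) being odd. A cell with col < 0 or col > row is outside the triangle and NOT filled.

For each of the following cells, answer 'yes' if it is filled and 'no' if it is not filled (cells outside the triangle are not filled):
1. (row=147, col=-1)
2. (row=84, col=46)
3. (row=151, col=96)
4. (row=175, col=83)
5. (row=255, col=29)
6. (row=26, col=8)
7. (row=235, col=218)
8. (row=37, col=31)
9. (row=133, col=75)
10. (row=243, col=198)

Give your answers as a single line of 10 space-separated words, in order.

Answer: no no no no yes yes no no no no

Derivation:
(147,-1): col outside [0, 147] -> not filled
(84,46): row=0b1010100, col=0b101110, row AND col = 0b100 = 4; 4 != 46 -> empty
(151,96): row=0b10010111, col=0b1100000, row AND col = 0b0 = 0; 0 != 96 -> empty
(175,83): row=0b10101111, col=0b1010011, row AND col = 0b11 = 3; 3 != 83 -> empty
(255,29): row=0b11111111, col=0b11101, row AND col = 0b11101 = 29; 29 == 29 -> filled
(26,8): row=0b11010, col=0b1000, row AND col = 0b1000 = 8; 8 == 8 -> filled
(235,218): row=0b11101011, col=0b11011010, row AND col = 0b11001010 = 202; 202 != 218 -> empty
(37,31): row=0b100101, col=0b11111, row AND col = 0b101 = 5; 5 != 31 -> empty
(133,75): row=0b10000101, col=0b1001011, row AND col = 0b1 = 1; 1 != 75 -> empty
(243,198): row=0b11110011, col=0b11000110, row AND col = 0b11000010 = 194; 194 != 198 -> empty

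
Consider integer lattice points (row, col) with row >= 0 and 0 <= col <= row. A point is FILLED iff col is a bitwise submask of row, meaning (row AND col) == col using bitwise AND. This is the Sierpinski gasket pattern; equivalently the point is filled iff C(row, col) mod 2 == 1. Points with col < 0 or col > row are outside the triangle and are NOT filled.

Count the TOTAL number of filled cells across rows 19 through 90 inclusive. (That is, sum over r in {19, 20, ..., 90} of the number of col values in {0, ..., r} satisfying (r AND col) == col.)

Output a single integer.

r19=10011 pc3: +8 =8
r20=10100 pc2: +4 =12
r21=10101 pc3: +8 =20
r22=10110 pc3: +8 =28
r23=10111 pc4: +16 =44
r24=11000 pc2: +4 =48
r25=11001 pc3: +8 =56
r26=11010 pc3: +8 =64
r27=11011 pc4: +16 =80
r28=11100 pc3: +8 =88
r29=11101 pc4: +16 =104
r30=11110 pc4: +16 =120
r31=11111 pc5: +32 =152
r32=100000 pc1: +2 =154
r33=100001 pc2: +4 =158
r34=100010 pc2: +4 =162
r35=100011 pc3: +8 =170
r36=100100 pc2: +4 =174
r37=100101 pc3: +8 =182
r38=100110 pc3: +8 =190
r39=100111 pc4: +16 =206
r40=101000 pc2: +4 =210
r41=101001 pc3: +8 =218
r42=101010 pc3: +8 =226
r43=101011 pc4: +16 =242
r44=101100 pc3: +8 =250
r45=101101 pc4: +16 =266
r46=101110 pc4: +16 =282
r47=101111 pc5: +32 =314
r48=110000 pc2: +4 =318
r49=110001 pc3: +8 =326
r50=110010 pc3: +8 =334
r51=110011 pc4: +16 =350
r52=110100 pc3: +8 =358
r53=110101 pc4: +16 =374
r54=110110 pc4: +16 =390
r55=110111 pc5: +32 =422
r56=111000 pc3: +8 =430
r57=111001 pc4: +16 =446
r58=111010 pc4: +16 =462
r59=111011 pc5: +32 =494
r60=111100 pc4: +16 =510
r61=111101 pc5: +32 =542
r62=111110 pc5: +32 =574
r63=111111 pc6: +64 =638
r64=1000000 pc1: +2 =640
r65=1000001 pc2: +4 =644
r66=1000010 pc2: +4 =648
r67=1000011 pc3: +8 =656
r68=1000100 pc2: +4 =660
r69=1000101 pc3: +8 =668
r70=1000110 pc3: +8 =676
r71=1000111 pc4: +16 =692
r72=1001000 pc2: +4 =696
r73=1001001 pc3: +8 =704
r74=1001010 pc3: +8 =712
r75=1001011 pc4: +16 =728
r76=1001100 pc3: +8 =736
r77=1001101 pc4: +16 =752
r78=1001110 pc4: +16 =768
r79=1001111 pc5: +32 =800
r80=1010000 pc2: +4 =804
r81=1010001 pc3: +8 =812
r82=1010010 pc3: +8 =820
r83=1010011 pc4: +16 =836
r84=1010100 pc3: +8 =844
r85=1010101 pc4: +16 =860
r86=1010110 pc4: +16 =876
r87=1010111 pc5: +32 =908
r88=1011000 pc3: +8 =916
r89=1011001 pc4: +16 =932
r90=1011010 pc4: +16 =948

Answer: 948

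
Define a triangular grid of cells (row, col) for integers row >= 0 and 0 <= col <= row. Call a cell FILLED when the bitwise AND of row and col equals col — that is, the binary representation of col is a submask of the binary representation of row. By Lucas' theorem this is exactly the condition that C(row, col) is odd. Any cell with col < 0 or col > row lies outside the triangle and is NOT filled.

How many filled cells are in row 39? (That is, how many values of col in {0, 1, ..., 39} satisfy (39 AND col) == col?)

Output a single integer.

Answer: 16

Derivation:
39 in binary = 100111
popcount(39) = number of 1-bits in 100111 = 4
A col c satisfies (39 AND c) == c iff every set bit of c is also set in 39; each of the 4 set bits of 39 can independently be on or off in c.
count = 2^4 = 16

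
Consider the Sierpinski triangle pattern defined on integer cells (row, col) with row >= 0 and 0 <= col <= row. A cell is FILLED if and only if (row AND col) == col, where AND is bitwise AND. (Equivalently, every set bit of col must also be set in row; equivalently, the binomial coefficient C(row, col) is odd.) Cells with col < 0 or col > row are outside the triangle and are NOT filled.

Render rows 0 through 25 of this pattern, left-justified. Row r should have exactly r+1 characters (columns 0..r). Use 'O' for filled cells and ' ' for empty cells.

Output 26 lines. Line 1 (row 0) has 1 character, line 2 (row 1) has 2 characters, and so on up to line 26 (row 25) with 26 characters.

r0=0: O
r1=1: OO
r2=10: O O
r3=11: OOOO
r4=100: O   O
r5=101: OO  OO
r6=110: O O O O
r7=111: OOOOOOOO
r8=1000: O       O
r9=1001: OO      OO
r10=1010: O O     O O
r11=1011: OOOO    OOOO
r12=1100: O   O   O   O
r13=1101: OO  OO  OO  OO
r14=1110: O O O O O O O O
r15=1111: OOOOOOOOOOOOOOOO
r16=10000: O               O
r17=10001: OO              OO
r18=10010: O O             O O
r19=10011: OOOO            OOOO
r20=10100: O   O           O   O
r21=10101: OO  OO          OO  OO
r22=10110: O O O O         O O O O
r23=10111: OOOOOOOO        OOOOOOOO
r24=11000: O       O       O       O
r25=11001: OO      OO      OO      OO

Answer: O
OO
O O
OOOO
O   O
OO  OO
O O O O
OOOOOOOO
O       O
OO      OO
O O     O O
OOOO    OOOO
O   O   O   O
OO  OO  OO  OO
O O O O O O O O
OOOOOOOOOOOOOOOO
O               O
OO              OO
O O             O O
OOOO            OOOO
O   O           O   O
OO  OO          OO  OO
O O O O         O O O O
OOOOOOOO        OOOOOOOO
O       O       O       O
OO      OO      OO      OO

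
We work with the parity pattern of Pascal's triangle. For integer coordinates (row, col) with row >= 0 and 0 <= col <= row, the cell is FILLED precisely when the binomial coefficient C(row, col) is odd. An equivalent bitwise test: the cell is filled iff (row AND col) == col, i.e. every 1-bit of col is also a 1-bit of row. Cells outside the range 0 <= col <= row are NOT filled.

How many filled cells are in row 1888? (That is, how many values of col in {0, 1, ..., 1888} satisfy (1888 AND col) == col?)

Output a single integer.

Answer: 32

Derivation:
1888 in binary = 11101100000
popcount(1888) = number of 1-bits in 11101100000 = 5
A col c satisfies (1888 AND c) == c iff every set bit of c is also set in 1888; each of the 5 set bits of 1888 can independently be on or off in c.
count = 2^5 = 32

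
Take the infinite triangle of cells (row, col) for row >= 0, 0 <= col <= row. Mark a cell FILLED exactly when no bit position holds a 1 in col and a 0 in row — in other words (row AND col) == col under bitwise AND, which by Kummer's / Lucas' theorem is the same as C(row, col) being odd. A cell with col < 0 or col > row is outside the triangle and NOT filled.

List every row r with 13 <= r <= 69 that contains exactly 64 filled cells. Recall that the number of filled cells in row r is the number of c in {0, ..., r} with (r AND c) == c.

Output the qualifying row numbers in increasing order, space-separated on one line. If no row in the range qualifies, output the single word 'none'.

Answer: 63

Derivation:
Row r has 2^popcount(r) filled cells, so we need popcount(r) = log2(64) = 6.
Scan r = 13..69 and keep those with exactly 6 one-bits:
r=13=1101 popcount=3 -> skip
r=14=1110 popcount=3 -> skip
r=15=1111 popcount=4 -> skip
r=16=10000 popcount=1 -> skip
r=17=10001 popcount=2 -> skip
r=18=10010 popcount=2 -> skip
r=19=10011 popcount=3 -> skip
r=20=10100 popcount=2 -> skip
r=21=10101 popcount=3 -> skip
r=22=10110 popcount=3 -> skip
r=23=10111 popcount=4 -> skip
r=24=11000 popcount=2 -> skip
r=25=11001 popcount=3 -> skip
r=26=11010 popcount=3 -> skip
r=27=11011 popcount=4 -> skip
r=28=11100 popcount=3 -> skip
r=29=11101 popcount=4 -> skip
r=30=11110 popcount=4 -> skip
r=31=11111 popcount=5 -> skip
r=32=100000 popcount=1 -> skip
r=33=100001 popcount=2 -> skip
r=34=100010 popcount=2 -> skip
r=35=100011 popcount=3 -> skip
r=36=100100 popcount=2 -> skip
r=37=100101 popcount=3 -> skip
r=38=100110 popcount=3 -> skip
r=39=100111 popcount=4 -> skip
r=40=101000 popcount=2 -> skip
r=41=101001 popcount=3 -> skip
r=42=101010 popcount=3 -> skip
r=43=101011 popcount=4 -> skip
r=44=101100 popcount=3 -> skip
r=45=101101 popcount=4 -> skip
r=46=101110 popcount=4 -> skip
r=47=101111 popcount=5 -> skip
r=48=110000 popcount=2 -> skip
r=49=110001 popcount=3 -> skip
r=50=110010 popcount=3 -> skip
r=51=110011 popcount=4 -> skip
r=52=110100 popcount=3 -> skip
r=53=110101 popcount=4 -> skip
r=54=110110 popcount=4 -> skip
r=55=110111 popcount=5 -> skip
r=56=111000 popcount=3 -> skip
r=57=111001 popcount=4 -> skip
r=58=111010 popcount=4 -> skip
r=59=111011 popcount=5 -> skip
r=60=111100 popcount=4 -> skip
r=61=111101 popcount=5 -> skip
r=62=111110 popcount=5 -> skip
r=63=111111 popcount=6 -> KEEP
r=64=1000000 popcount=1 -> skip
r=65=1000001 popcount=2 -> skip
r=66=1000010 popcount=2 -> skip
r=67=1000011 popcount=3 -> skip
r=68=1000100 popcount=2 -> skip
r=69=1000101 popcount=3 -> skip
Kept rows: 63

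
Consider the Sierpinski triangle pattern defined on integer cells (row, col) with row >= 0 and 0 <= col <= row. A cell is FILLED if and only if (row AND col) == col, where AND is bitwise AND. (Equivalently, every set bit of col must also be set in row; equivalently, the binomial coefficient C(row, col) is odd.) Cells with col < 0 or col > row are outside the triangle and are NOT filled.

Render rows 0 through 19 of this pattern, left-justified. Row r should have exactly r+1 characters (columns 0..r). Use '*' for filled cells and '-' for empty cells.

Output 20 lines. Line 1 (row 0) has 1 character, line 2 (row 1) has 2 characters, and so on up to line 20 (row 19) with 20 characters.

Answer: *
**
*-*
****
*---*
**--**
*-*-*-*
********
*-------*
**------**
*-*-----*-*
****----****
*---*---*---*
**--**--**--**
*-*-*-*-*-*-*-*
****************
*---------------*
**--------------**
*-*-------------*-*
****------------****

Derivation:
r0=0: *
r1=1: **
r2=10: *-*
r3=11: ****
r4=100: *---*
r5=101: **--**
r6=110: *-*-*-*
r7=111: ********
r8=1000: *-------*
r9=1001: **------**
r10=1010: *-*-----*-*
r11=1011: ****----****
r12=1100: *---*---*---*
r13=1101: **--**--**--**
r14=1110: *-*-*-*-*-*-*-*
r15=1111: ****************
r16=10000: *---------------*
r17=10001: **--------------**
r18=10010: *-*-------------*-*
r19=10011: ****------------****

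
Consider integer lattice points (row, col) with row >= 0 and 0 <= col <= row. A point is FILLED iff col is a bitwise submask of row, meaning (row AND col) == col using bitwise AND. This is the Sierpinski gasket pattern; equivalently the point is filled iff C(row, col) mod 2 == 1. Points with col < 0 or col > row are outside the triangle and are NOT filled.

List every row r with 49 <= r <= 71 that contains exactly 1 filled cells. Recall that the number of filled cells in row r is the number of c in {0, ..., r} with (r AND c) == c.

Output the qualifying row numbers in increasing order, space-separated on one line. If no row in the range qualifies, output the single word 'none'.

Answer: none

Derivation:
Row r has 2^popcount(r) filled cells, so we need popcount(r) = log2(1) = 0.
Scan r = 49..71 and keep those with exactly 0 one-bits:
r=49=110001 popcount=3 -> skip
r=50=110010 popcount=3 -> skip
r=51=110011 popcount=4 -> skip
r=52=110100 popcount=3 -> skip
r=53=110101 popcount=4 -> skip
r=54=110110 popcount=4 -> skip
r=55=110111 popcount=5 -> skip
r=56=111000 popcount=3 -> skip
r=57=111001 popcount=4 -> skip
r=58=111010 popcount=4 -> skip
r=59=111011 popcount=5 -> skip
r=60=111100 popcount=4 -> skip
r=61=111101 popcount=5 -> skip
r=62=111110 popcount=5 -> skip
r=63=111111 popcount=6 -> skip
r=64=1000000 popcount=1 -> skip
r=65=1000001 popcount=2 -> skip
r=66=1000010 popcount=2 -> skip
r=67=1000011 popcount=3 -> skip
r=68=1000100 popcount=2 -> skip
r=69=1000101 popcount=3 -> skip
r=70=1000110 popcount=3 -> skip
r=71=1000111 popcount=4 -> skip
Kept rows: none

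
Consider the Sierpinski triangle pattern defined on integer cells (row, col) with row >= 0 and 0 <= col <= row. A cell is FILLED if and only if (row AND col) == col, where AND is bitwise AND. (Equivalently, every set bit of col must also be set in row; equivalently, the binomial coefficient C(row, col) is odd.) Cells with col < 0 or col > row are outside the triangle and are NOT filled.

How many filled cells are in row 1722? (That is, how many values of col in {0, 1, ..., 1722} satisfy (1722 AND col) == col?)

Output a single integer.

1722 in binary = 11010111010
popcount(1722) = number of 1-bits in 11010111010 = 7
A col c satisfies (1722 AND c) == c iff every set bit of c is also set in 1722; each of the 7 set bits of 1722 can independently be on or off in c.
count = 2^7 = 128

Answer: 128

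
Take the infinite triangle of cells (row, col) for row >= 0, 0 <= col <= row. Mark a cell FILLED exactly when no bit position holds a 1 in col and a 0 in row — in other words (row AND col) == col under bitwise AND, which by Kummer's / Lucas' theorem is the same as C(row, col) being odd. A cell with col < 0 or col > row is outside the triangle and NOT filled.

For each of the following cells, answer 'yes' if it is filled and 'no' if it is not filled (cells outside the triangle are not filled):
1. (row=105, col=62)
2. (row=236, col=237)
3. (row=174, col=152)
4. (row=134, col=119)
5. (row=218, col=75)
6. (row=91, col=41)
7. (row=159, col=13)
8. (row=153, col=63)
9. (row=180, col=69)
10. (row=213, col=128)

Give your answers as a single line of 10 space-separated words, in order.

Answer: no no no no no no yes no no yes

Derivation:
(105,62): row=0b1101001, col=0b111110, row AND col = 0b101000 = 40; 40 != 62 -> empty
(236,237): col outside [0, 236] -> not filled
(174,152): row=0b10101110, col=0b10011000, row AND col = 0b10001000 = 136; 136 != 152 -> empty
(134,119): row=0b10000110, col=0b1110111, row AND col = 0b110 = 6; 6 != 119 -> empty
(218,75): row=0b11011010, col=0b1001011, row AND col = 0b1001010 = 74; 74 != 75 -> empty
(91,41): row=0b1011011, col=0b101001, row AND col = 0b1001 = 9; 9 != 41 -> empty
(159,13): row=0b10011111, col=0b1101, row AND col = 0b1101 = 13; 13 == 13 -> filled
(153,63): row=0b10011001, col=0b111111, row AND col = 0b11001 = 25; 25 != 63 -> empty
(180,69): row=0b10110100, col=0b1000101, row AND col = 0b100 = 4; 4 != 69 -> empty
(213,128): row=0b11010101, col=0b10000000, row AND col = 0b10000000 = 128; 128 == 128 -> filled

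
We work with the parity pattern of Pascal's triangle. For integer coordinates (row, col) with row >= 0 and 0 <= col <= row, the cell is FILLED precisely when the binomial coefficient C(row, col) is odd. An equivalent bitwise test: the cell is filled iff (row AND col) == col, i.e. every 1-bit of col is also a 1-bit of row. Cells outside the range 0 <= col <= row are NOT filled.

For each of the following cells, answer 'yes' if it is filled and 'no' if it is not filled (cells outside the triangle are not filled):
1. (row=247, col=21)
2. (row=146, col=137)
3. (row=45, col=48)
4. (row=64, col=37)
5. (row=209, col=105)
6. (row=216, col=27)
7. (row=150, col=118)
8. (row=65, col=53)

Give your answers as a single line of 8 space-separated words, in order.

Answer: yes no no no no no no no

Derivation:
(247,21): row=0b11110111, col=0b10101, row AND col = 0b10101 = 21; 21 == 21 -> filled
(146,137): row=0b10010010, col=0b10001001, row AND col = 0b10000000 = 128; 128 != 137 -> empty
(45,48): col outside [0, 45] -> not filled
(64,37): row=0b1000000, col=0b100101, row AND col = 0b0 = 0; 0 != 37 -> empty
(209,105): row=0b11010001, col=0b1101001, row AND col = 0b1000001 = 65; 65 != 105 -> empty
(216,27): row=0b11011000, col=0b11011, row AND col = 0b11000 = 24; 24 != 27 -> empty
(150,118): row=0b10010110, col=0b1110110, row AND col = 0b10110 = 22; 22 != 118 -> empty
(65,53): row=0b1000001, col=0b110101, row AND col = 0b1 = 1; 1 != 53 -> empty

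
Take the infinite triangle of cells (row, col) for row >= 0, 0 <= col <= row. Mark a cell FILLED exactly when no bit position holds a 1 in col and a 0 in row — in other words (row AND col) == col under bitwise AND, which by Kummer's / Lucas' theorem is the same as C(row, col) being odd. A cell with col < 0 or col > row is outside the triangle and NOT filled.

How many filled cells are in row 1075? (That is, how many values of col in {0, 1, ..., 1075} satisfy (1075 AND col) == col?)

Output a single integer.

1075 in binary = 10000110011
popcount(1075) = number of 1-bits in 10000110011 = 5
A col c satisfies (1075 AND c) == c iff every set bit of c is also set in 1075; each of the 5 set bits of 1075 can independently be on or off in c.
count = 2^5 = 32

Answer: 32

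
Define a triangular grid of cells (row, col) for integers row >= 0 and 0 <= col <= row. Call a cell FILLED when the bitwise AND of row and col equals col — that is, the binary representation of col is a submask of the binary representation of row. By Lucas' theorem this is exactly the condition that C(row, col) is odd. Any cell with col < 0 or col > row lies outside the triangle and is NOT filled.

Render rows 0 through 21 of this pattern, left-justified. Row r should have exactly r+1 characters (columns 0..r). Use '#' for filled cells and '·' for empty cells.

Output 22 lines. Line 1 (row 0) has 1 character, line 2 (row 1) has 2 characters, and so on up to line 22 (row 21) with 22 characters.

Answer: #
##
#·#
####
#···#
##··##
#·#·#·#
########
#·······#
##······##
#·#·····#·#
####····####
#···#···#···#
##··##··##··##
#·#·#·#·#·#·#·#
################
#···············#
##··············##
#·#·············#·#
####············####
#···#···········#···#
##··##··········##··##

Derivation:
r0=0: #
r1=1: ##
r2=10: #·#
r3=11: ####
r4=100: #···#
r5=101: ##··##
r6=110: #·#·#·#
r7=111: ########
r8=1000: #·······#
r9=1001: ##······##
r10=1010: #·#·····#·#
r11=1011: ####····####
r12=1100: #···#···#···#
r13=1101: ##··##··##··##
r14=1110: #·#·#·#·#·#·#·#
r15=1111: ################
r16=10000: #···············#
r17=10001: ##··············##
r18=10010: #·#·············#·#
r19=10011: ####············####
r20=10100: #···#···········#···#
r21=10101: ##··##··········##··##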